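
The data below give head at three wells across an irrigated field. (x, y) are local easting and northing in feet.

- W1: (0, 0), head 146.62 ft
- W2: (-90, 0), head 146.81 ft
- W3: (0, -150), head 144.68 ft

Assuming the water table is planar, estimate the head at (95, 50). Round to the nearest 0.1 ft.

147.1 ft

∂h/∂x = (146.81 − 146.62) / (-90 − 0) = -0.002111
∂h/∂y = (144.68 − 146.62) / (-150 − 0) = +0.01293
h(95, 50) = 146.62 + (-0.002111)·(95) + (+0.01293)·(50) = 146.62 -0.201 +0.647 = 147.066 ft.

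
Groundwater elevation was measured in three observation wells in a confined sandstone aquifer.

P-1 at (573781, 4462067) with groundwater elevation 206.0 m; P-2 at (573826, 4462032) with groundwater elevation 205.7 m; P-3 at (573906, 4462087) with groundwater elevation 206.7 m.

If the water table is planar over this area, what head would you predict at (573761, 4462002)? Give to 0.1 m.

205.1 m

Taking P-1 as reference: P-2−P-1 = (45, -35, -0.3); P-3−P-1 = (125, 20, +0.7).
Solve a·Δx + b·Δy = Δh: det = 45·20 − 125·(-35) = 5275.
∂h/∂x = [(-0.3)·20 − (+0.7)·(-35)] / 5275 = +0.003507
∂h/∂y = [45·(+0.7) − 125·(-0.3)] / 5275 = +0.01308
h(573761, 4462002) = 206.0 + (+0.003507)·(-20) + (+0.01308)·(-65) = 206.0 -0.070 -0.850 = 205.080 m.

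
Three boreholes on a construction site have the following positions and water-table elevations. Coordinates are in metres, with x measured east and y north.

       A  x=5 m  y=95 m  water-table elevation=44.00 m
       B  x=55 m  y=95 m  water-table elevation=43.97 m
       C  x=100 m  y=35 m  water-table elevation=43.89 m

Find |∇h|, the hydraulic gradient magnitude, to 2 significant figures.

0.0011

Three-point gradient (reference A): Δ to B = (50, 0, -0.03), Δ to C = (95, -60, -0.11).
∂h/∂x = -0.0006000, ∂h/∂y = +0.0008833 (det = -3000).
|∇h| = √(-0.0006000² + 0.0008833²) = 0.001068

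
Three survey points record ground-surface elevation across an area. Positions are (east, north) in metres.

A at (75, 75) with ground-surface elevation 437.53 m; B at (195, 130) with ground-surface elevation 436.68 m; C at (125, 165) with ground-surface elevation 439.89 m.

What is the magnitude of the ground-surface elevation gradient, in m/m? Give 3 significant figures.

0.0479 m/m

Differences from A: to B (Δx, Δy, Δh) = (120, 55, -0.85); to C = (50, 90, +2.36).
Determinant of the coordinate differences = 120·90 − 50·55 = 8050.
∂z/∂x = [(-0.85)·90 − (+2.36)·55] / 8050 = -0.02563
∂z/∂y = [120·(+2.36) − 50·(-0.85)] / 8050 = +0.04046
|∇f| = √(-0.02563² + 0.04046²) = 0.04789 m/m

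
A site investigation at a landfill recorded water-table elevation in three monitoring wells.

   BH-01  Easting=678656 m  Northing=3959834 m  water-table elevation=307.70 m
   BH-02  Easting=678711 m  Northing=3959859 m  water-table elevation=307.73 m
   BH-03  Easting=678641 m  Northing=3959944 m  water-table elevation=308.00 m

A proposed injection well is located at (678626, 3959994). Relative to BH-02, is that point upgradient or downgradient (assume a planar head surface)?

upgradient

Differences from BH-01: to BH-02 (Δx, Δy, Δh) = (55, 25, +0.03); to BH-03 = (-15, 110, +0.30).
Solve a·Δx + b·Δy = Δh: det = 55·110 − (-15)·25 = 6425.
∂h/∂x = [(+0.03)·110 − (+0.30)·25] / 6425 = -0.0006537
∂h/∂y = [55·(+0.30) − (-15)·(+0.03)] / 6425 = +0.002638
Head at (678626, 3959994) = 307.70 + (-0.0006537)·(-30) + (+0.002638)·(160) = 308.14 m.
That is higher than the 307.73 m at BH-02, so the point is upgradient.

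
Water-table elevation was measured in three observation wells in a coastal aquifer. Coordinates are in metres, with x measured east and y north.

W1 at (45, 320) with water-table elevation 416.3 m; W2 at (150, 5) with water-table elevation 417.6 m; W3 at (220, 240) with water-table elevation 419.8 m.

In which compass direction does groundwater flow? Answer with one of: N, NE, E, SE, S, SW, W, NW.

With h = a·x + b·y + c and W1 as origin, the differences give:
  105·a + (-315)·b = +1.3
  175·a + (-80)·b = +3.5
Eliminate b (×(-80) and ×(-315), subtract): 46725·a = 998.50 → a = ∂h/∂x = +0.02137
Back-substitute: b = ∂h/∂y = +0.002996.
Flow = −∇h = (-0.02137 east, -0.002996 north), which points west.

W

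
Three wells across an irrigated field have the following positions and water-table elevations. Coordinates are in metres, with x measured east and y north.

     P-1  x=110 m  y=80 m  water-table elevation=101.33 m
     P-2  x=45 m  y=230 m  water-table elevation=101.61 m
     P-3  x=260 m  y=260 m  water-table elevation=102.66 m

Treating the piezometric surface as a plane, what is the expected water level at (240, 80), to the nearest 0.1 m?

101.9 m

Differences from P-1: to P-2 (Δx, Δy, Δh) = (-65, 150, +0.28); to P-3 = (150, 180, +1.33).
Determinant of the coordinate differences = (-65)·180 − 150·150 = -34200.
∂h/∂x = [(+0.28)·180 − (+1.33)·150] / -34200 = +0.004360
∂h/∂y = [(-65)·(+1.33) − 150·(+0.28)] / -34200 = +0.003756
h(240, 80) = 101.33 + (+0.004360)·(130) + (+0.003756)·(0) = 101.33 +0.567 +0.000 = 101.897 m.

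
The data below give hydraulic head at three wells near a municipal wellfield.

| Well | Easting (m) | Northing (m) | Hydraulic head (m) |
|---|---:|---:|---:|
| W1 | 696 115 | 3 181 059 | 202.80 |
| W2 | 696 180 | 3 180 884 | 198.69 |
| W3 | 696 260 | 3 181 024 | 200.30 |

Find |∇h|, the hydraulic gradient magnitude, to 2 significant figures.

Differences from W1: to W2 (Δx, Δy, Δh) = (65, -175, -4.11); to W3 = (145, -35, -2.50).
Solve a·Δx + b·Δy = Δh: det = 65·(-35) − 145·(-175) = 23100.
∂h/∂x = [(-4.11)·(-35) − (-2.50)·(-175)] / 23100 = -0.01271
∂h/∂y = [65·(-2.50) − 145·(-4.11)] / 23100 = +0.01876
|∇h| = √(-0.01271² + 0.01876²) = 0.02266

0.023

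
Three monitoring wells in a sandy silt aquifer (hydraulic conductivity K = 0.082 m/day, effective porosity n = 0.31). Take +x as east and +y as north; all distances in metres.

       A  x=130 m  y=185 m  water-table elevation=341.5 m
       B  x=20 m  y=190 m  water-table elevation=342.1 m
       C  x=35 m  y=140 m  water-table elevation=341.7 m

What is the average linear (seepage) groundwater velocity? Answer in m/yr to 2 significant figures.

Differences from A: to B (Δx, Δy, Δh) = (-110, 5, +0.6); to C = (-95, -45, +0.2).
Solve a·Δx + b·Δy = Δh: det = (-110)·(-45) − (-95)·5 = 5425.
∂h/∂x = [(+0.6)·(-45) − (+0.2)·5] / 5425 = -0.005161
∂h/∂y = [(-110)·(+0.2) − (-95)·(+0.6)] / 5425 = +0.006452
|∇h| = √(-0.005161² + 0.006452²) = 0.008262
Seepage velocity v = K·i/n = 0.082 × 0.008262 / 0.31 = 0.002185 m/day = 0.7981 m/yr.

0.80 m/yr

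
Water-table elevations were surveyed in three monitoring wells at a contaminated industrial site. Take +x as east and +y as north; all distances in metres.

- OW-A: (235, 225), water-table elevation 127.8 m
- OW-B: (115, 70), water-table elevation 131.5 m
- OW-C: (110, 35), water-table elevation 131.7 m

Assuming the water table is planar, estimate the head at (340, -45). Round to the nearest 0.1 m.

125.2 m

With h = a·x + b·y + c and OW-A as origin, the differences give:
  (-120)·a + (-155)·b = +3.7
  (-125)·a + (-190)·b = +3.9
Eliminate b (×(-190) and ×(-155), subtract): 3425·a = -98.50 → a = ∂h/∂x = -0.02876
Back-substitute: b = ∂h/∂y = -0.001606.
h(340, -45) = 127.8 + (-0.02876)·(105) + (-0.001606)·(-270) = 127.8 -3.020 +0.434 = 125.214 m.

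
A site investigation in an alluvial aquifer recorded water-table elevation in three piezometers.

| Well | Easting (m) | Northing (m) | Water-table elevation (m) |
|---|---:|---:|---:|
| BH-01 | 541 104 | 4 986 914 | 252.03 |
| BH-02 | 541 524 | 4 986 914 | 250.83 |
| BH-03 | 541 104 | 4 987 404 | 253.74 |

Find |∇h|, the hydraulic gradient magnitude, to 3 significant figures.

0.00451

∂h/∂x = (250.83 − 252.03) / (541524 − 541104) = -0.002857
∂h/∂y = (253.74 − 252.03) / (4987404 − 4986914) = +0.003490
|∇h| = √(-0.002857² + 0.003490²) = 0.00451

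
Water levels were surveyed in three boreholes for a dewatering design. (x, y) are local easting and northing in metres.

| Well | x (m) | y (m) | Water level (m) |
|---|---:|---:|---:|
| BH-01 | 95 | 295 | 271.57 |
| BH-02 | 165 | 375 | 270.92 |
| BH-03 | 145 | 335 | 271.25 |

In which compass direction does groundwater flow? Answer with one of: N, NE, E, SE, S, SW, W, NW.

N

Taking BH-01 as reference: BH-02−BH-01 = (70, 80, -0.65); BH-03−BH-01 = (50, 40, -0.32).
Determinant of the coordinate differences = 70·40 − 50·80 = -1200.
∂h/∂x = [(-0.65)·40 − (-0.32)·80] / -1200 = +0.0003333
∂h/∂y = [70·(-0.32) − 50·(-0.65)] / -1200 = -0.008417
Flow = −∇h = (-0.0003333 east, +0.008417 north), which points north.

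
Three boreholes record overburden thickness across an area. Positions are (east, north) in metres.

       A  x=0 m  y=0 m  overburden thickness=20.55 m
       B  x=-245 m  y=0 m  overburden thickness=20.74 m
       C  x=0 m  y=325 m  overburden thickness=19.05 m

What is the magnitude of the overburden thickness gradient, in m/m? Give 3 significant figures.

∂d/∂x = (20.74 − 20.55) / (-245 − 0) = -0.0007755
∂d/∂y = (19.05 − 20.55) / (325 − 0) = -0.004615
|∇f| = √(-0.0007755² + -0.004615²) = 0.00468 m/m

0.00468 m/m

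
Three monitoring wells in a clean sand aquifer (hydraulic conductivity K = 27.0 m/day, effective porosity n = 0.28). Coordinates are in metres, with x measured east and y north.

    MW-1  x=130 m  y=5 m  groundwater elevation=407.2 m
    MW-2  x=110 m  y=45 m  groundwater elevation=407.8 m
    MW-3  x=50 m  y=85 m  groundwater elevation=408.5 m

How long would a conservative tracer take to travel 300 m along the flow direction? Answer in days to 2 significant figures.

Differences from MW-1: to MW-2 (Δx, Δy, Δh) = (-20, 40, +0.6); to MW-3 = (-80, 80, +1.3).
Solve a·Δx + b·Δy = Δh: det = (-20)·80 − (-80)·40 = 1600.
∂h/∂x = [(+0.6)·80 − (+1.3)·40] / 1600 = -0.002500
∂h/∂y = [(-20)·(+1.3) − (-80)·(+0.6)] / 1600 = +0.01375
|∇h| = √(-0.002500² + 0.01375²) = 0.01398
Seepage velocity v = K·i/n = 27.0 × 0.01398 / 0.28 = 1.348 m/day.
t = 300 / 1.348 = 222.6 days.

220 days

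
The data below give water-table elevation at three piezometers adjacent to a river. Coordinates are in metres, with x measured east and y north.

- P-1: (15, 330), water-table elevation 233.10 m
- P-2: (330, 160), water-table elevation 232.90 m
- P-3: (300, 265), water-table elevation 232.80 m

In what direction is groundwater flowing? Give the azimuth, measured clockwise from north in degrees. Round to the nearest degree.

With h = a·x + b·y + c and P-1 as origin, the differences give:
  315·a + (-170)·b = -0.20
  285·a + (-65)·b = -0.30
Eliminate b (×(-65) and ×(-170), subtract): 27975·a = -38.000 → a = ∂h/∂x = -0.001358
Back-substitute: b = ∂h/∂y = -0.001340.
Flow direction (−∇h) has components (+0.001358 E, +0.001340 N).
Azimuth = atan2(E, N) = atan2(+0.001358, +0.001340) = 45.4° ≈ 045°.

045°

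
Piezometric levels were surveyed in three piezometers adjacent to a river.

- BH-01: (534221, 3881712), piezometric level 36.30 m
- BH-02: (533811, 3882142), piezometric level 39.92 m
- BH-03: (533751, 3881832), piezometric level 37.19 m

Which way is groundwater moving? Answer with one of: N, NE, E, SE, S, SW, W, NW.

S

With h = a·x + b·y + c and BH-01 as origin, the differences give:
  (-410)·a + 430·b = +3.62
  (-470)·a + 120·b = +0.89
Eliminate b (×120 and ×430, subtract): 152900·a = 51.700 → a = ∂h/∂x = +0.0003381
Back-substitute: b = ∂h/∂y = +0.008741.
Flow = −∇h = (-0.0003381 east, -0.008741 north), which points south.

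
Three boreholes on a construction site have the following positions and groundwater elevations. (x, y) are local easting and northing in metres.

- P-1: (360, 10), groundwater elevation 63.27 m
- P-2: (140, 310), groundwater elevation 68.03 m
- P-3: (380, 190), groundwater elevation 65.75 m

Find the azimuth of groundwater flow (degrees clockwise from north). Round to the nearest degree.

170°

Differences from P-1: to P-2 (Δx, Δy, Δh) = (-220, 300, +4.76); to P-3 = (20, 180, +2.48).
Determinant of the coordinate differences = (-220)·180 − 20·300 = -45600.
∂h/∂x = [(+4.76)·180 − (+2.48)·300] / -45600 = -0.002474
∂h/∂y = [(-220)·(+2.48) − 20·(+4.76)] / -45600 = +0.01405
Flow direction (−∇h) has components (+0.002474 E, -0.01405 N).
Azimuth = atan2(E, N) = atan2(+0.002474, -0.01405) = 170.0° ≈ 170°.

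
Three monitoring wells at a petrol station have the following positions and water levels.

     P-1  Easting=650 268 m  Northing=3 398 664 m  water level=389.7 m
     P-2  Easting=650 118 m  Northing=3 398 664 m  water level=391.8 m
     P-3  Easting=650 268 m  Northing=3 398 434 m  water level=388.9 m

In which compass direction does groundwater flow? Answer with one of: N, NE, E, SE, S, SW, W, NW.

E

∂h/∂x = (391.8 − 389.7) / (650118 − 650268) = -0.01400
∂h/∂y = (388.9 − 389.7) / (3398434 − 3398664) = +0.003478
Flow = −∇h = (+0.01400 east, -0.003478 north), which points east.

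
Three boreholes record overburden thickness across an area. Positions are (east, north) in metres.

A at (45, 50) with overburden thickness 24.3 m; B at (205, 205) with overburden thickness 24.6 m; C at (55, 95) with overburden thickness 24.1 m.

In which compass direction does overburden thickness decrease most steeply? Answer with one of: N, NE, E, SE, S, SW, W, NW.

With d = a·x + b·y + c and A as origin, the differences give:
  160·a + 155·b = +0.3
  10·a + 45·b = -0.2
Eliminate b (×45 and ×155, subtract): 5650·a = 44.50 → a = ∂d/∂x = +0.007876
Back-substitute: b = ∂d/∂y = -0.006195.
Steepest decrease is along −∇f = (-0.007876 E, +0.006195 N) → northwest.

NW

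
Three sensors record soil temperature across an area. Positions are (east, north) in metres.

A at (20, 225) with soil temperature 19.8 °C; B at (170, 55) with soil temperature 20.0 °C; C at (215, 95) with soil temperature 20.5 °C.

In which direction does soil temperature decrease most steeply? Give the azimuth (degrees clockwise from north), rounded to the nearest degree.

Taking A as reference: B−A = (150, -170, +0.2); C−A = (195, -130, +0.7).
Solve a·Δx + b·Δy = ΔT: det = 150·(-130) − 195·(-170) = 13650.
∂T/∂x = [(+0.2)·(-130) − (+0.7)·(-170)] / 13650 = +0.006813
∂T/∂y = [150·(+0.7) − 195·(+0.2)] / 13650 = +0.004835
Steepest decrease is along −∇f: components (-0.006813 E, -0.004835 N).
Azimuth = atan2(-0.006813, -0.004835) = 234.6° ≈ 235°.

235°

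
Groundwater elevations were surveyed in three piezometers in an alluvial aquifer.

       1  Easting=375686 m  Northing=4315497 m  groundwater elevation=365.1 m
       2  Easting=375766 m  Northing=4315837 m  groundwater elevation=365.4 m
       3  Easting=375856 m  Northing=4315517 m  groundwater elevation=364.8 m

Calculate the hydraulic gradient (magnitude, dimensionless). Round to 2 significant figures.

0.0023

Taking 1 as reference: 2−1 = (80, 340, +0.3); 3−1 = (170, 20, -0.3).
Determinant of the coordinate differences = 80·20 − 170·340 = -56200.
∂h/∂x = [(+0.3)·20 − (-0.3)·340] / -56200 = -0.001922
∂h/∂y = [80·(-0.3) − 170·(+0.3)] / -56200 = +0.001335
|∇h| = √(-0.001922² + 0.001335²) = 0.00234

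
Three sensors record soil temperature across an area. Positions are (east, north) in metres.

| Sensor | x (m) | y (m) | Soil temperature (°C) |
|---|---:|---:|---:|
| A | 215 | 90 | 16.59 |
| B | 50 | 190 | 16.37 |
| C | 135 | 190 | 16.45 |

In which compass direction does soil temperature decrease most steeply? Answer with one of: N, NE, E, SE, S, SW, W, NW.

NW

With T = a·x + b·y + c and A as origin, the differences give:
  (-165)·a + 100·b = -0.22
  (-80)·a + 100·b = -0.14
Eliminate b (×100 and ×100, subtract): -8500·a = -8.000 → a = ∂T/∂x = +0.0009412
Back-substitute: b = ∂T/∂y = -0.0006471.
Steepest decrease is along −∇f = (-0.0009412 E, +0.0006471 N) → northwest.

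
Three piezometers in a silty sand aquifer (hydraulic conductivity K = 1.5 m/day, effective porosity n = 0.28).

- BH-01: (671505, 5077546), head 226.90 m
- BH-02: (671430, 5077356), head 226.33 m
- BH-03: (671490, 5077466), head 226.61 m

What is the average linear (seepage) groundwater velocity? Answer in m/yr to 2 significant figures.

Taking BH-01 as reference: BH-02−BH-01 = (-75, -190, -0.57); BH-03−BH-01 = (-15, -80, -0.29).
Determinant of the coordinate differences = (-75)·(-80) − (-15)·(-190) = 3150.
∂h/∂x = [(-0.57)·(-80) − (-0.29)·(-190)] / 3150 = -0.003016
∂h/∂y = [(-75)·(-0.29) − (-15)·(-0.57)] / 3150 = +0.004190
|∇h| = √(-0.003016² + 0.004190²) = 0.005163
Seepage velocity v = K·i/n = 1.5 × 0.005163 / 0.28 = 0.02766 m/day = 10.1 m/yr.

10 m/yr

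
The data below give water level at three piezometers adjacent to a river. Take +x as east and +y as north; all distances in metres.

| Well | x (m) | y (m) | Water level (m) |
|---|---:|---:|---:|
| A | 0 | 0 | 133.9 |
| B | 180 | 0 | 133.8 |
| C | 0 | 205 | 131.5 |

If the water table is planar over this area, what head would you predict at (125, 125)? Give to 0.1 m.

132.4 m

∂h/∂x = (133.8 − 133.9) / (180 − 0) = -0.0005556
∂h/∂y = (131.5 − 133.9) / (205 − 0) = -0.01171
h(125, 125) = 133.9 + (-0.0005556)·(125) + (-0.01171)·(125) = 133.9 -0.069 -1.463 = 132.367 m.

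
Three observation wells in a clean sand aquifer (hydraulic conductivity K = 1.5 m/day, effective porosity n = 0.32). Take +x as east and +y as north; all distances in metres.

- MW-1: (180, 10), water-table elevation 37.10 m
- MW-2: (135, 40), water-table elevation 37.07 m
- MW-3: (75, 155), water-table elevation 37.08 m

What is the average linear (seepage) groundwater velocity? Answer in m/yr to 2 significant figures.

2.2 m/yr

With h = a·x + b·y + c and MW-1 as origin, the differences give:
  (-45)·a + 30·b = -0.03
  (-105)·a + 145·b = -0.02
Eliminate b (×145 and ×30, subtract): -3375·a = -3.750 → a = ∂h/∂x = +0.001111
Back-substitute: b = ∂h/∂y = +0.0006667.
|∇h| = √(0.001111² + 0.0006667²) = 0.001296
Seepage velocity v = K·i/n = 1.5 × 0.001296 / 0.32 = 0.006075 m/day = 2.219 m/yr.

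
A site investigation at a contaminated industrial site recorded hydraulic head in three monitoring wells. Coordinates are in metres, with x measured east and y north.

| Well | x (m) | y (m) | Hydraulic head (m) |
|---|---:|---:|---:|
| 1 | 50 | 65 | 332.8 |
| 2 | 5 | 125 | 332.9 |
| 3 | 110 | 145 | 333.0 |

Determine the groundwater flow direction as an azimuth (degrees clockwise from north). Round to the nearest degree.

Differences from 1: to 2 (Δx, Δy, Δh) = (-45, 60, +0.1); to 3 = (60, 80, +0.2).
Solve a·Δx + b·Δy = Δh: det = (-45)·80 − 60·60 = -7200.
∂h/∂x = [(+0.1)·80 − (+0.2)·60] / -7200 = +0.0005556
∂h/∂y = [(-45)·(+0.2) − 60·(+0.1)] / -7200 = +0.002083
Flow direction (−∇h) has components (-0.0005556 E, -0.002083 N).
Azimuth = atan2(E, N) = atan2(-0.0005556, -0.002083) = 194.9° ≈ 195°.

195°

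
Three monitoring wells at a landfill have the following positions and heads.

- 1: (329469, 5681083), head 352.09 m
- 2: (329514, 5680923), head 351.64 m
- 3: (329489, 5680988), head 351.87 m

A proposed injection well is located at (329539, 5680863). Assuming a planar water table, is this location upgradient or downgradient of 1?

Differences from 1: to 2 (Δx, Δy, Δh) = (45, -160, -0.45); to 3 = (20, -95, -0.22).
Solve a·Δx + b·Δy = Δh: det = 45·(-95) − 20·(-160) = -1075.
∂h/∂x = [(-0.45)·(-95) − (-0.22)·(-160)] / -1075 = -0.007023
∂h/∂y = [45·(-0.22) − 20·(-0.45)] / -1075 = +0.0008372
Head at (329539, 5680863) = 352.09 + (-0.007023)·(70) + (+0.0008372)·(-220) = 351.41 m.
That is lower than the 352.09 m at 1, so the point is downgradient.

downgradient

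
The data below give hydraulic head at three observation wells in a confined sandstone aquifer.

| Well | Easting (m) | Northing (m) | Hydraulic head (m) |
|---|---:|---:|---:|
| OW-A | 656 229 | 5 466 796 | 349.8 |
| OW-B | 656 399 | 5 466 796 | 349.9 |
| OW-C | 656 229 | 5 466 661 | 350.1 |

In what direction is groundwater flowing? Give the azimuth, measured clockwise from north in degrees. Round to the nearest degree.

∂h/∂x = (349.9 − 349.8) / (656399 − 656229) = +0.0005882
∂h/∂y = (350.1 − 349.8) / (5466661 − 5466796) = -0.002222
Flow direction (−∇h) has components (-0.0005882 E, +0.002222 N).
Azimuth = atan2(E, N) = atan2(-0.0005882, +0.002222) = 345.2° ≈ 345°.

345°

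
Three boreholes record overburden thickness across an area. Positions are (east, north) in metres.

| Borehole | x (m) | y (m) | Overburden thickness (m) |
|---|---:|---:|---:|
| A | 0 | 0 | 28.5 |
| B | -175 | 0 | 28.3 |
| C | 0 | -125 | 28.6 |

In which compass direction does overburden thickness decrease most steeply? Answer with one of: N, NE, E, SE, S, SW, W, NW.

∂d/∂x = (28.3 − 28.5) / (-175 − 0) = +0.001143
∂d/∂y = (28.6 − 28.5) / (-125 − 0) = -0.0008000
Steepest decrease is along −∇f = (-0.001143 E, +0.0008000 N) → northwest.

NW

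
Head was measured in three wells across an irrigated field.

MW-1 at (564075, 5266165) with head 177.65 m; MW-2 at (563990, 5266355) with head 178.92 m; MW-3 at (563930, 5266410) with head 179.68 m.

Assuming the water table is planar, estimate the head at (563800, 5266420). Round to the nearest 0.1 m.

With h = a·x + b·y + c and MW-1 as origin, the differences give:
  (-85)·a + 190·b = +1.27
  (-145)·a + 245·b = +2.03
Eliminate b (×245 and ×190, subtract): 6725·a = -74.550 → a = ∂h/∂x = -0.01109
Back-substitute: b = ∂h/∂y = +0.001725.
h(563800, 5266420) = 177.65 + (-0.01109)·(-275) + (+0.001725)·(255) = 177.65 +3.049 +0.440 = 181.138 m.

181.1 m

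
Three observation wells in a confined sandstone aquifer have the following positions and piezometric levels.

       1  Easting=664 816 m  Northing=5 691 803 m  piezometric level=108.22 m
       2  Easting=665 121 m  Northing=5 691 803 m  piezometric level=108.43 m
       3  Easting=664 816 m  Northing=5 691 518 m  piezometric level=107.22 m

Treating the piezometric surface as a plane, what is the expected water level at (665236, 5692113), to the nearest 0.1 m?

109.6 m

∂h/∂x = (108.43 − 108.22) / (665121 − 664816) = +0.0006885
∂h/∂y = (107.22 − 108.22) / (5691518 − 5691803) = +0.003509
h(665236, 5692113) = 108.22 + (+0.0006885)·(420) + (+0.003509)·(310) = 108.22 +0.289 +1.088 = 109.597 m.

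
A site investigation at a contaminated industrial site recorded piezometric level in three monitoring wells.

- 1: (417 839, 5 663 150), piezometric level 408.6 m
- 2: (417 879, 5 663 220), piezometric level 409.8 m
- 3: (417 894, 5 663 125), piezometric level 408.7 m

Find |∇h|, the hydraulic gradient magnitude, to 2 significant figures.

Differences from 1: to 2 (Δx, Δy, Δh) = (40, 70, +1.2); to 3 = (55, -25, +0.1).
Determinant of the coordinate differences = 40·(-25) − 55·70 = -4850.
∂h/∂x = [(+1.2)·(-25) − (+0.1)·70] / -4850 = +0.007629
∂h/∂y = [40·(+0.1) − 55·(+1.2)] / -4850 = +0.01278
|∇h| = √(0.007629² + 0.01278²) = 0.01488

0.015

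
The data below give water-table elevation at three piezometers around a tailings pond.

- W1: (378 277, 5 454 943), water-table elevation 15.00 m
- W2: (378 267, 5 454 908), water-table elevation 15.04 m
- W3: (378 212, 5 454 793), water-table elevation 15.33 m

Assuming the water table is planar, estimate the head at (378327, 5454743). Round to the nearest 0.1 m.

14.5 m

Three-point gradient (reference W1): Δ to W2 = (-10, -35, +0.04), Δ to W3 = (-65, -150, +0.33).
∂h/∂x = -0.007161, ∂h/∂y = +0.0009032 (det = -775).
h(378327, 5454743) = 15.00 + (-0.007161)·(50) + (+0.0009032)·(-200) = 15.00 -0.358 -0.181 = 14.461 m.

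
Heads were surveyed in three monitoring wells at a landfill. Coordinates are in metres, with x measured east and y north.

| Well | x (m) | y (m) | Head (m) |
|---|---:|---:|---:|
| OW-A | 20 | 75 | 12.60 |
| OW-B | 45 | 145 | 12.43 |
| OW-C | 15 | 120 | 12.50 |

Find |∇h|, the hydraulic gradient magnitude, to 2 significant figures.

0.0023

With h = a·x + b·y + c and OW-A as origin, the differences give:
  25·a + 70·b = -0.17
  (-5)·a + 45·b = -0.10
Eliminate b (×45 and ×70, subtract): 1475·a = -0.650 → a = ∂h/∂x = -0.0004407
Back-substitute: b = ∂h/∂y = -0.002271.
|∇h| = √(-0.0004407² + -0.002271²) = 0.002313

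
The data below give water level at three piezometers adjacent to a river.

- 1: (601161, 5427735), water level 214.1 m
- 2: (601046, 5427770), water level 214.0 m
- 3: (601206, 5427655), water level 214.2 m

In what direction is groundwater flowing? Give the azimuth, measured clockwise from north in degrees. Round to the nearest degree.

327°

Taking 1 as reference: 2−1 = (-115, 35, -0.1); 3−1 = (45, -80, +0.1).
Solve a·Δx + b·Δy = Δh: det = (-115)·(-80) − 45·35 = 7625.
∂h/∂x = [(-0.1)·(-80) − (+0.1)·35] / 7625 = +0.0005902
∂h/∂y = [(-115)·(+0.1) − 45·(-0.1)] / 7625 = -0.0009180
Flow direction (−∇h) has components (-0.0005902 E, +0.0009180 N).
Azimuth = atan2(E, N) = atan2(-0.0005902, +0.0009180) = 327.3° ≈ 327°.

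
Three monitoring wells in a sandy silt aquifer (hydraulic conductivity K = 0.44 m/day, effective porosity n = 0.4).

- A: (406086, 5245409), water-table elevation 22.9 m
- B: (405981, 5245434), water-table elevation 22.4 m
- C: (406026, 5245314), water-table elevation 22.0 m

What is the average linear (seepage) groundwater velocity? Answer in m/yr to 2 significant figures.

Taking A as reference: B−A = (-105, 25, -0.5); C−A = (-60, -95, -0.9).
Determinant of the coordinate differences = (-105)·(-95) − (-60)·25 = 11475.
∂h/∂x = [(-0.5)·(-95) − (-0.9)·25] / 11475 = +0.006100
∂h/∂y = [(-105)·(-0.9) − (-60)·(-0.5)] / 11475 = +0.005621
|∇h| = √(0.006100² + 0.005621²) = 0.008295
Seepage velocity v = K·i/n = 0.44 × 0.008295 / 0.4 = 0.009125 m/day = 3.333 m/yr.

3.3 m/yr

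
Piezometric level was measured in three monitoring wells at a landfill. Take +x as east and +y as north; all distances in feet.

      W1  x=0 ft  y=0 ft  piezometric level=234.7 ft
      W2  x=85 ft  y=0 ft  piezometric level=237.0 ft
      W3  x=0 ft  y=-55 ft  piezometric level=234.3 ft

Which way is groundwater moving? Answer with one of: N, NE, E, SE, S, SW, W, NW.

W

∂h/∂x = (237.0 − 234.7) / (85 − 0) = +0.02706
∂h/∂y = (234.3 − 234.7) / (-55 − 0) = +0.007273
Flow = −∇h = (-0.02706 east, -0.007273 north), which points west.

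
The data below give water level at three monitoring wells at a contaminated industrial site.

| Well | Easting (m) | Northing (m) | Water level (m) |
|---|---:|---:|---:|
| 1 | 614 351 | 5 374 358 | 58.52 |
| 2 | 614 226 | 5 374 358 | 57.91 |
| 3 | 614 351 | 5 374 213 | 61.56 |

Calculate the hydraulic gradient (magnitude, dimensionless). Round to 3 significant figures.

∂h/∂x = (57.91 − 58.52) / (614226 − 614351) = +0.004880
∂h/∂y = (61.56 − 58.52) / (5374213 − 5374358) = -0.02097
|∇h| = √(0.004880² + -0.02097²) = 0.02153

0.0215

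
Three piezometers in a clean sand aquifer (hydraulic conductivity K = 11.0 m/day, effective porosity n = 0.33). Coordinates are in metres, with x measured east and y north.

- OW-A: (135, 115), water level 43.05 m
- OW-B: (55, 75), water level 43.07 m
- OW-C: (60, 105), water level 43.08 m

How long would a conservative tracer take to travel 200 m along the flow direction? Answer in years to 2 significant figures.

27 years

Taking OW-A as reference: OW-B−OW-A = (-80, -40, +0.02); OW-C−OW-A = (-75, -10, +0.03).
Solve a·Δx + b·Δy = Δh: det = (-80)·(-10) − (-75)·(-40) = -2200.
∂h/∂x = [(+0.02)·(-10) − (+0.03)·(-40)] / -2200 = -0.0004545
∂h/∂y = [(-80)·(+0.03) − (-75)·(+0.02)] / -2200 = +0.0004091
|∇h| = √(-0.0004545² + 0.0004091²) = 0.0006115
Seepage velocity v = K·i/n = 11.0 × 0.0006115 / 0.33 = 0.02038 m/day.
t = 200 / 0.02038 = 9814 days = 26.9 years.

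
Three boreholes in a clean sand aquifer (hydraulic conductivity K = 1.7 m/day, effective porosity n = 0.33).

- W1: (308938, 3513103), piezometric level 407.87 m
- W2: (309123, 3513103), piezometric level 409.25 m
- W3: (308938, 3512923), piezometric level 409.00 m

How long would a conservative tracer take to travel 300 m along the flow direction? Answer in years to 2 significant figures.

∂h/∂x = (409.25 − 407.87) / (309123 − 308938) = +0.007459
∂h/∂y = (409.00 − 407.87) / (3512923 − 3513103) = -0.006278
|∇h| = √(0.007459² + -0.006278²) = 0.009749
Seepage velocity v = K·i/n = 1.7 × 0.009749 / 0.33 = 0.05022 m/day.
t = 300 / 0.05022 = 5974 days = 16.4 years.

16 years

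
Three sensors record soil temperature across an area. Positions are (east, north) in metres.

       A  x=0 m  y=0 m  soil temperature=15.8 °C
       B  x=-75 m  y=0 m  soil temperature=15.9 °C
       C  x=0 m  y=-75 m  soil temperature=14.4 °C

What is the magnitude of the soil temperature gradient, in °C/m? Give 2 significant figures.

∂T/∂x = (15.9 − 15.8) / (-75 − 0) = -0.001333
∂T/∂y = (14.4 − 15.8) / (-75 − 0) = +0.01867
|∇f| = √(-0.001333² + 0.01867²) = 0.01872 °C/m

0.019 °C/m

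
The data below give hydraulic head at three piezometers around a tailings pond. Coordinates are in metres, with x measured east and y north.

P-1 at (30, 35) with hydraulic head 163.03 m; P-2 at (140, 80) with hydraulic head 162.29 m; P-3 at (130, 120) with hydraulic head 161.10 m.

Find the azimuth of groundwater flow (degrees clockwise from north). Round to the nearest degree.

350°

With h = a·x + b·y + c and P-1 as origin, the differences give:
  110·a + 45·b = -0.74
  100·a + 85·b = -1.93
Eliminate b (×85 and ×45, subtract): 4850·a = 23.950 → a = ∂h/∂x = +0.004938
Back-substitute: b = ∂h/∂y = -0.02852.
Flow direction (−∇h) has components (-0.004938 E, +0.02852 N).
Azimuth = atan2(E, N) = atan2(-0.004938, +0.02852) = 350.2° ≈ 350°.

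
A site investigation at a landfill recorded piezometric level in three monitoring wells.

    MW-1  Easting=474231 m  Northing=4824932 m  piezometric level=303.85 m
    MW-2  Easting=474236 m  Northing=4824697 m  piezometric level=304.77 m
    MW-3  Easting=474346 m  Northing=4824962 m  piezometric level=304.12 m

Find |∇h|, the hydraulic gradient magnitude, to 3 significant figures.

With h = a·x + b·y + c and MW-1 as origin, the differences give:
  5·a + (-235)·b = +0.92
  115·a + 30·b = +0.27
Eliminate b (×30 and ×(-235), subtract): 27175·a = 91.050 → a = ∂h/∂x = +0.003351
Back-substitute: b = ∂h/∂y = -0.003844.
|∇h| = √(0.003351² + -0.003844²) = 0.0051

0.00510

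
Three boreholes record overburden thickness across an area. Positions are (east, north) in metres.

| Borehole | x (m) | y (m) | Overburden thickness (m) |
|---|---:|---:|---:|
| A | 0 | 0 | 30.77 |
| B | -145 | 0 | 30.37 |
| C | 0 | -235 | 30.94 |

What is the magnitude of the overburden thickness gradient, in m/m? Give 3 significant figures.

∂d/∂x = (30.37 − 30.77) / (-145 − 0) = +0.002759
∂d/∂y = (30.94 − 30.77) / (-235 − 0) = -0.0007234
|∇f| = √(0.002759² + -0.0007234²) = 0.002852 m/m

0.00285 m/m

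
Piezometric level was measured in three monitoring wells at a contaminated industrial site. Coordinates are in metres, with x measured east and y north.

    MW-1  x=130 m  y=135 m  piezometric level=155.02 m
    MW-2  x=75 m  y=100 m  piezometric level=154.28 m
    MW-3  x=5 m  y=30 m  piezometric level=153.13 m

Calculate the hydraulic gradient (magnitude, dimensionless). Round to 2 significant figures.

0.012

Taking MW-1 as reference: MW-2−MW-1 = (-55, -35, -0.74); MW-3−MW-1 = (-125, -105, -1.89).
Solve a·Δx + b·Δy = Δh: det = (-55)·(-105) − (-125)·(-35) = 1400.
∂h/∂x = [(-0.74)·(-105) − (-1.89)·(-35)] / 1400 = +0.008250
∂h/∂y = [(-55)·(-1.89) − (-125)·(-0.74)] / 1400 = +0.008179
|∇h| = √(0.008250² + 0.008179²) = 0.01162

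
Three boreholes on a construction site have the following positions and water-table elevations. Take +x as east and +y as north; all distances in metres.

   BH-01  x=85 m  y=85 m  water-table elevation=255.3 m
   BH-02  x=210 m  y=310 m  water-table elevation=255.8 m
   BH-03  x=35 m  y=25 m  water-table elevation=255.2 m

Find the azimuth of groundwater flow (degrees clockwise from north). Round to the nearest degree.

149°

With h = a·x + b·y + c and BH-01 as origin, the differences give:
  125·a + 225·b = +0.5
  (-50)·a + (-60)·b = -0.1
Eliminate b (×(-60) and ×225, subtract): 3750·a = -7.50 → a = ∂h/∂x = -0.002000
Back-substitute: b = ∂h/∂y = +0.003333.
Flow direction (−∇h) has components (+0.002000 E, -0.003333 N).
Azimuth = atan2(E, N) = atan2(+0.002000, -0.003333) = 149.0° ≈ 149°.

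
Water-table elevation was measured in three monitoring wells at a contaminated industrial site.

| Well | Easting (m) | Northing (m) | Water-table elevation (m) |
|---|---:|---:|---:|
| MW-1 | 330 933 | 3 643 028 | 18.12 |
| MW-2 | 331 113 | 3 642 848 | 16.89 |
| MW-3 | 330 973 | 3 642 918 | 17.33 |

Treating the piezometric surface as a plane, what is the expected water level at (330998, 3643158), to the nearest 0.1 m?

With h = a·x + b·y + c and MW-1 as origin, the differences give:
  180·a + (-180)·b = -1.23
  40·a + (-110)·b = -0.79
Eliminate b (×(-110) and ×(-180), subtract): -12600·a = -6.900 → a = ∂h/∂x = +0.0005476
Back-substitute: b = ∂h/∂y = +0.007381.
h(330998, 3643158) = 18.12 + (+0.0005476)·(65) + (+0.007381)·(130) = 18.12 +0.036 +0.960 = 19.115 m.

19.1 m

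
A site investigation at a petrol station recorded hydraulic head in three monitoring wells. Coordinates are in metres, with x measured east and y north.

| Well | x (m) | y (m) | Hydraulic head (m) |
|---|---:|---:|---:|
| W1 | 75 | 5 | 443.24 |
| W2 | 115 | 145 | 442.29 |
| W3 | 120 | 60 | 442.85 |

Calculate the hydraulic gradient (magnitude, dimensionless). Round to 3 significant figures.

Differences from W1: to W2 (Δx, Δy, Δh) = (40, 140, -0.95); to W3 = (45, 55, -0.39).
Solve a·Δx + b·Δy = Δh: det = 40·55 − 45·140 = -4100.
∂h/∂x = [(-0.95)·55 − (-0.39)·140] / -4100 = -0.0005732
∂h/∂y = [40·(-0.39) − 45·(-0.95)] / -4100 = -0.006622
|∇h| = √(-0.0005732² + -0.006622²) = 0.006647

0.00665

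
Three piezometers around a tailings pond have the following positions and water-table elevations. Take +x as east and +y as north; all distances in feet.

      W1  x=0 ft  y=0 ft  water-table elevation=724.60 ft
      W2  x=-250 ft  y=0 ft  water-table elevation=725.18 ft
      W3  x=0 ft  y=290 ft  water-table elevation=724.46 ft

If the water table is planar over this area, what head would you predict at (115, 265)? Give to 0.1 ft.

∂h/∂x = (725.18 − 724.60) / (-250 − 0) = -0.002320
∂h/∂y = (724.46 − 724.60) / (290 − 0) = -0.0004828
h(115, 265) = 724.60 + (-0.002320)·(115) + (-0.0004828)·(265) = 724.60 -0.267 -0.128 = 724.205 ft.

724.2 ft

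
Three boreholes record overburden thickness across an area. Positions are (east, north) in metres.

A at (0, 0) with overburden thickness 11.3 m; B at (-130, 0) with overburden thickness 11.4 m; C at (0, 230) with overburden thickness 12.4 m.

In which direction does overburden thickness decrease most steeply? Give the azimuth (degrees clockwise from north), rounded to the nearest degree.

∂d/∂x = (11.4 − 11.3) / (-130 − 0) = -0.0007692
∂d/∂y = (12.4 − 11.3) / (230 − 0) = +0.004783
Steepest decrease is along −∇f: components (+0.0007692 E, -0.004783 N).
Azimuth = atan2(+0.0007692, -0.004783) = 170.9° ≈ 171°.

171°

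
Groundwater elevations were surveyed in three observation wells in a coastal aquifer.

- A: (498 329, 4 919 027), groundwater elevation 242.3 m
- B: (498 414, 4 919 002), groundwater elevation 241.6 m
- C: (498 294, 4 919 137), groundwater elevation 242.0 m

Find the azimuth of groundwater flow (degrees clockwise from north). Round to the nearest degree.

059°

Differences from A: to B (Δx, Δy, Δh) = (85, -25, -0.7); to C = (-35, 110, -0.3).
Solve a·Δx + b·Δy = Δh: det = 85·110 − (-35)·(-25) = 8475.
∂h/∂x = [(-0.7)·110 − (-0.3)·(-25)] / 8475 = -0.009971
∂h/∂y = [85·(-0.3) − (-35)·(-0.7)] / 8475 = -0.005900
Flow direction (−∇h) has components (+0.009971 E, +0.005900 N).
Azimuth = atan2(E, N) = atan2(+0.009971, +0.005900) = 59.4° ≈ 059°.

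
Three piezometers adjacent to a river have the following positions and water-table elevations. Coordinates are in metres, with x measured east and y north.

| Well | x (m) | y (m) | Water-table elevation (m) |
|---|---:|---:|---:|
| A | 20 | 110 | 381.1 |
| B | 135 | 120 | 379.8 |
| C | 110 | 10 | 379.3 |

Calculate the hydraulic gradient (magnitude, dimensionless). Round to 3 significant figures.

With h = a·x + b·y + c and A as origin, the differences give:
  115·a + 10·b = -1.3
  90·a + (-100)·b = -1.8
Eliminate b (×(-100) and ×10, subtract): -12400·a = 148.00 → a = ∂h/∂x = -0.01194
Back-substitute: b = ∂h/∂y = +0.007258.
|∇h| = √(-0.01194² + 0.007258²) = 0.01397

0.0140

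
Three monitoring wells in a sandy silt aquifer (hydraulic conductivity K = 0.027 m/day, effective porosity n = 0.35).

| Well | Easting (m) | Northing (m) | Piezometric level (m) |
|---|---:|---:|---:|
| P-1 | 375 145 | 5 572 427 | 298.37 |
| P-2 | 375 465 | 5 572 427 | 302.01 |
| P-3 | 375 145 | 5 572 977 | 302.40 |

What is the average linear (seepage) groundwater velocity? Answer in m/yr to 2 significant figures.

∂h/∂x = (302.01 − 298.37) / (375465 − 375145) = +0.01137
∂h/∂y = (302.40 − 298.37) / (5572977 − 5572427) = +0.007327
|∇h| = √(0.01137² + 0.007327²) = 0.01353
Seepage velocity v = K·i/n = 0.027 × 0.01353 / 0.35 = 0.001044 m/day = 0.3813 m/yr.

0.38 m/yr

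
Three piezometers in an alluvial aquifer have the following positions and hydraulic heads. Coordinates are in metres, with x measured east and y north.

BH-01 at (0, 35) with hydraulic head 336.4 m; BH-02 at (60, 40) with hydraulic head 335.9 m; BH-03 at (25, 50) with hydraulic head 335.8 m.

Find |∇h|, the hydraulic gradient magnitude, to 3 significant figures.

Differences from BH-01: to BH-02 (Δx, Δy, Δh) = (60, 5, -0.5); to BH-03 = (25, 15, -0.6).
Solve a·Δx + b·Δy = Δh: det = 60·15 − 25·5 = 775.
∂h/∂x = [(-0.5)·15 − (-0.6)·5] / 775 = -0.005806
∂h/∂y = [60·(-0.6) − 25·(-0.5)] / 775 = -0.03032
|∇h| = √(-0.005806² + -0.03032²) = 0.03087

0.0309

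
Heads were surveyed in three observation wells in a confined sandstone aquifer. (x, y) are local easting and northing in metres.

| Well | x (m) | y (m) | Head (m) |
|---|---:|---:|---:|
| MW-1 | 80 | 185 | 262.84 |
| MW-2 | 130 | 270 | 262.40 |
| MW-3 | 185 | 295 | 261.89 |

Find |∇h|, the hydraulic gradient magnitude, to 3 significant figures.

With h = a·x + b·y + c and MW-1 as origin, the differences give:
  50·a + 85·b = -0.44
  105·a + 110·b = -0.95
Eliminate b (×110 and ×85, subtract): -3425·a = 32.350 → a = ∂h/∂x = -0.009445
Back-substitute: b = ∂h/∂y = +0.0003796.
|∇h| = √(-0.009445² + 0.0003796²) = 0.009453

0.00945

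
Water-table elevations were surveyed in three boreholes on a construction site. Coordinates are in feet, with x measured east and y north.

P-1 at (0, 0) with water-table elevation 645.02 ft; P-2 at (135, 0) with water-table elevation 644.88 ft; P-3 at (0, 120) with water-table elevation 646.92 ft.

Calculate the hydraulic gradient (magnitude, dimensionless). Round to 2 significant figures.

0.016

∂h/∂x = (644.88 − 645.02) / (135 − 0) = -0.001037
∂h/∂y = (646.92 − 645.02) / (120 − 0) = +0.01583
|∇h| = √(-0.001037² + 0.01583²) = 0.01586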